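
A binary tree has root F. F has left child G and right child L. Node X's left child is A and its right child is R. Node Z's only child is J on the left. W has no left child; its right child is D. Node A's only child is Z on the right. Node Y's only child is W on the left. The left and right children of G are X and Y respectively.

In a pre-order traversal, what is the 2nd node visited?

Pre-order visits the node, then its left subtree, then its right subtree.
Visit F.
At F: go left to G.
  Visit G.
  At G: go left to X.
    Visit X.
    At X: go left to A.
      Visit A.
      At A: no left child.
      At A: go right to Z.
        Visit Z.
        At Z: go left to J.
          J is a leaf — visit J.
        At Z: no right child.
    At X: go right to R.
      R is a leaf — visit R.
  At G: go right to Y.
    Visit Y.
    At Y: go left to W.
      Visit W.
      At W: no left child.
      At W: go right to D.
        D is a leaf — visit D.
    At Y: no right child.
At F: go right to L.
  L is a leaf — visit L.
Full pre-order sequence: F, G, X, A, Z, J, R, Y, W, D, L.

G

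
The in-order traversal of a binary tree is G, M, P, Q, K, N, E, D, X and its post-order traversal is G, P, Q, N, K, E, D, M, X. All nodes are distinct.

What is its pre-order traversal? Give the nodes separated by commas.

The last element of post-order is the root; it splits in-order into left and right subtrees.
Root X: left subtree has 8 nodes {G, M, P, Q, K, N, E, D}, right has 0 { }.
  Root M: left subtree has 1 node {G}, right has 6 {P, Q, K, N, E, D}.
    Root D: left subtree has 5 nodes {P, Q, K, N, E}, right has 0 { }.
      Root E: left subtree has 4 nodes {P, Q, K, N}, right has 0 { }.
        Root K: left subtree has 2 nodes {P, Q}, right has 1 {N}.
          Root Q: left subtree has 1 node {P}, right has 0 { }.

X, M, G, D, E, K, Q, P, N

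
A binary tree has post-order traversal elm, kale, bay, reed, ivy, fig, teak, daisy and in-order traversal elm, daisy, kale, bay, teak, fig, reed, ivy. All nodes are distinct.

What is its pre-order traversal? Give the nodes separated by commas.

The last element of post-order is the root; it splits in-order into left and right subtrees.
Root daisy: left subtree has 1 node {elm}, right has 6 {kale, bay, teak, fig, reed, ivy}.
  Root teak: left subtree has 2 nodes {kale, bay}, right has 3 {fig, reed, ivy}.
    Root bay: left subtree has 1 node {kale}, right has 0 { }.
    Root fig: left subtree has 0 nodes { }, right has 2 {reed, ivy}.
      Root ivy: left subtree has 1 node {reed}, right has 0 { }.

daisy, elm, teak, bay, kale, fig, ivy, reed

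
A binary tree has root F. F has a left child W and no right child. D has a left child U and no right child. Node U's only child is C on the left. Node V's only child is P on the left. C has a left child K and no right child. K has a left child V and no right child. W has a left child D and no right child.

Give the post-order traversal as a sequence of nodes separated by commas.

P, V, K, C, U, D, W, F

Post-order visits the left subtree, then the right subtree, then the node.
At F: go left to W.
  At W: go left to D.
    At D: go left to U.
      At U: go left to C.
        At C: go left to K.
          At K: go left to V.
            At V: go left to P.
              P is a leaf — visit P.
            At V: no right child.
            Visit V.
          At K: no right child.
          Visit K.
        At C: no right child.
        Visit C.
      At U: no right child.
      Visit U.
    At D: no right child.
    Visit D.
  At W: no right child.
  Visit W.
At F: no right child.
Visit F.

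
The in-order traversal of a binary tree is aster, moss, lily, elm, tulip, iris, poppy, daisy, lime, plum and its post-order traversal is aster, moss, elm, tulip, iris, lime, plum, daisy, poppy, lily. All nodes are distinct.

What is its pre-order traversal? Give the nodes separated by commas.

The last element of post-order is the root; it splits in-order into left and right subtrees.
Root lily: left subtree has 2 nodes {aster, moss}, right has 7 {elm, tulip, iris, poppy, daisy, lime, plum}.
  Root moss: left subtree has 1 node {aster}, right has 0 { }.
  Root poppy: left subtree has 3 nodes {elm, tulip, iris}, right has 3 {daisy, lime, plum}.
    Root iris: left subtree has 2 nodes {elm, tulip}, right has 0 { }.
      Root tulip: left subtree has 1 node {elm}, right has 0 { }.
    Root daisy: left subtree has 0 nodes { }, right has 2 {lime, plum}.
      Root plum: left subtree has 1 node {lime}, right has 0 { }.

lily, moss, aster, poppy, iris, tulip, elm, daisy, plum, lime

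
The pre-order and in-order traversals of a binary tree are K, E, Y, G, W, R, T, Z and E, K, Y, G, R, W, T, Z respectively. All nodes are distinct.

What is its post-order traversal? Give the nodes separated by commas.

The first element of pre-order is the root; it splits in-order into left and right subtrees.
Root K: left subtree has 1 node {E}, right has 6 {Y, G, R, W, T, Z}.
  Root Y: left subtree has 0 nodes { }, right has 5 {G, R, W, T, Z}.
    Root G: left subtree has 0 nodes { }, right has 4 {R, W, T, Z}.
      Root W: left subtree has 1 node {R}, right has 2 {T, Z}.
        Root T: left subtree has 0 nodes { }, right has 1 {Z}.

E, R, Z, T, W, G, Y, K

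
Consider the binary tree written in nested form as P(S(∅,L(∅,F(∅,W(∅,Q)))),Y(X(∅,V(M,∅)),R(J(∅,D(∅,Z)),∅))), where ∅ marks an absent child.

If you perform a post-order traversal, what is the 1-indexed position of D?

10

Post-order visits the left subtree, then the right subtree, then the node.
At P: go left to S.
  At S: no left child.
  At S: go right to L.
    At L: no left child.
    At L: go right to F.
      At F: no left child.
      At F: go right to W.
        At W: no left child.
        At W: go right to Q.
          Q is a leaf — visit Q.
        Visit W.
      Visit F.
    Visit L.
  Visit S.
At P: go right to Y.
  At Y: go left to X.
    At X: no left child.
    At X: go right to V.
      At V: go left to M.
        M is a leaf — visit M.
      At V: no right child.
      Visit V.
    Visit X.
  At Y: go right to R.
    At R: go left to J.
      At J: no left child.
      At J: go right to D.
        At D: no left child.
        At D: go right to Z.
          Z is a leaf — visit Z.
        Visit D.
      Visit J.
    At R: no right child.
    Visit R.
  Visit Y.
Visit P.
Full post-order sequence: Q, W, F, L, S, M, V, X, Z, D, J, R, Y, P.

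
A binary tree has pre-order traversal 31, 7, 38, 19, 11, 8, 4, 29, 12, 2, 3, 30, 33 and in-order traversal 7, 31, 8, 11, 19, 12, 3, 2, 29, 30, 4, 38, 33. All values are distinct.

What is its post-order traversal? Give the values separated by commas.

7, 8, 11, 3, 2, 12, 30, 29, 4, 19, 33, 38, 31

The first element of pre-order is the root; it splits in-order into left and right subtrees.
Root 31: left subtree has 1 node {7}, right has 11 {8, 11, 19, 12, 3, 2, 29, 30, 4, 38, 33}.
  Root 38: left subtree has 9 nodes {8, 11, 19, 12, 3, 2, 29, 30, 4}, right has 1 {33}.
    Root 19: left subtree has 2 nodes {8, 11}, right has 6 {12, 3, 2, 29, 30, 4}.
      Root 11: left subtree has 1 node {8}, right has 0 { }.
      Root 4: left subtree has 5 nodes {12, 3, 2, 29, 30}, right has 0 { }.
        Root 29: left subtree has 3 nodes {12, 3, 2}, right has 1 {30}.
          Root 12: left subtree has 0 nodes { }, right has 2 {3, 2}.
            Root 2: left subtree has 1 node {3}, right has 0 { }.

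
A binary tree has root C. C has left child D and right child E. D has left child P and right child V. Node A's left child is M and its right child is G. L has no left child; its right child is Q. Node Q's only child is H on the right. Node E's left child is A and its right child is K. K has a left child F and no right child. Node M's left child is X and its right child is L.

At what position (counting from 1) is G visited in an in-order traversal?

11

In-order visits the left subtree, then the node, then the right subtree.
At C: go left to D.
  At D: go left to P.
    P is a leaf — visit P.
  Visit D.
  At D: go right to V.
    V is a leaf — visit V.
Visit C.
At C: go right to E.
  At E: go left to A.
    At A: go left to M.
      At M: go left to X.
        X is a leaf — visit X.
      Visit M.
      At M: go right to L.
        At L: no left child.
        Visit L.
        At L: go right to Q.
          At Q: no left child.
          Visit Q.
          At Q: go right to H.
            H is a leaf — visit H.
    Visit A.
    At A: go right to G.
      G is a leaf — visit G.
  Visit E.
  At E: go right to K.
    At K: go left to F.
      F is a leaf — visit F.
    Visit K.
    At K: no right child.
Full in-order sequence: P, D, V, C, X, M, L, Q, H, A, G, E, F, K.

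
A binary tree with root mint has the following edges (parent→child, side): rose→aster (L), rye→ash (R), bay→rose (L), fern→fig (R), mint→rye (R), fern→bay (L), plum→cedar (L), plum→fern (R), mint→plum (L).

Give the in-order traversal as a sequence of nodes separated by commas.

cedar, plum, aster, rose, bay, fern, fig, mint, rye, ash

In-order visits the left subtree, then the node, then the right subtree.
At mint: go left to plum.
  At plum: go left to cedar.
    cedar is a leaf — visit cedar.
  Visit plum.
  At plum: go right to fern.
    At fern: go left to bay.
      At bay: go left to rose.
        At rose: go left to aster.
          aster is a leaf — visit aster.
        Visit rose.
        At rose: no right child.
      Visit bay.
      At bay: no right child.
    Visit fern.
    At fern: go right to fig.
      fig is a leaf — visit fig.
Visit mint.
At mint: go right to rye.
  At rye: no left child.
  Visit rye.
  At rye: go right to ash.
    ash is a leaf — visit ash.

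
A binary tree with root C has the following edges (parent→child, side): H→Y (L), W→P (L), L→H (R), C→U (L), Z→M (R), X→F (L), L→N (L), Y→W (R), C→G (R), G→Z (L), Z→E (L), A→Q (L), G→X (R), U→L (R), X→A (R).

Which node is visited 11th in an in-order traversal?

M

In-order visits the left subtree, then the node, then the right subtree.
At C: go left to U.
  At U: no left child.
  Visit U.
  At U: go right to L.
    At L: go left to N.
      N is a leaf — visit N.
    Visit L.
    At L: go right to H.
      At H: go left to Y.
        At Y: no left child.
        Visit Y.
        At Y: go right to W.
          At W: go left to P.
            P is a leaf — visit P.
          Visit W.
          At W: no right child.
      Visit H.
      At H: no right child.
Visit C.
At C: go right to G.
  At G: go left to Z.
    At Z: go left to E.
      E is a leaf — visit E.
    Visit Z.
    At Z: go right to M.
      M is a leaf — visit M.
  Visit G.
  At G: go right to X.
    At X: go left to F.
      F is a leaf — visit F.
    Visit X.
    At X: go right to A.
      At A: go left to Q.
        Q is a leaf — visit Q.
      Visit A.
      At A: no right child.
Full in-order sequence: U, N, L, Y, P, W, H, C, E, Z, M, G, F, X, Q, A.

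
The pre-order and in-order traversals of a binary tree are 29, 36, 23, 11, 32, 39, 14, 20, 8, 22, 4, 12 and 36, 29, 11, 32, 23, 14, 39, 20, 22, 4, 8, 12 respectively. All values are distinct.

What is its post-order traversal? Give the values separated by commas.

The first element of pre-order is the root; it splits in-order into left and right subtrees.
Root 29: left subtree has 1 node {36}, right has 10 {11, 32, 23, 14, 39, 20, 22, 4, 8, 12}.
  Root 23: left subtree has 2 nodes {11, 32}, right has 7 {14, 39, 20, 22, 4, 8, 12}.
    Root 11: left subtree has 0 nodes { }, right has 1 {32}.
    Root 39: left subtree has 1 node {14}, right has 5 {20, 22, 4, 8, 12}.
      Root 20: left subtree has 0 nodes { }, right has 4 {22, 4, 8, 12}.
        Root 8: left subtree has 2 nodes {22, 4}, right has 1 {12}.
          Root 22: left subtree has 0 nodes { }, right has 1 {4}.

36, 32, 11, 14, 4, 22, 12, 8, 20, 39, 23, 29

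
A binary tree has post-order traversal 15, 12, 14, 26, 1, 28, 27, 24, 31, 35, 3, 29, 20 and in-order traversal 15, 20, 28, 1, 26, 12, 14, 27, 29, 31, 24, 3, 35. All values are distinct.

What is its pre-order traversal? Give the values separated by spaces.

20 15 29 27 28 1 26 14 12 3 31 24 35

The last element of post-order is the root; it splits in-order into left and right subtrees.
Root 20: left subtree has 1 node {15}, right has 11 {28, 1, 26, 12, 14, 27, 29, 31, 24, 3, 35}.
  Root 29: left subtree has 6 nodes {28, 1, 26, 12, 14, 27}, right has 4 {31, 24, 3, 35}.
    Root 27: left subtree has 5 nodes {28, 1, 26, 12, 14}, right has 0 { }.
      Root 28: left subtree has 0 nodes { }, right has 4 {1, 26, 12, 14}.
        Root 1: left subtree has 0 nodes { }, right has 3 {26, 12, 14}.
          Root 26: left subtree has 0 nodes { }, right has 2 {12, 14}.
            Root 14: left subtree has 1 node {12}, right has 0 { }.
    Root 3: left subtree has 2 nodes {31, 24}, right has 1 {35}.
      Root 31: left subtree has 0 nodes { }, right has 1 {24}.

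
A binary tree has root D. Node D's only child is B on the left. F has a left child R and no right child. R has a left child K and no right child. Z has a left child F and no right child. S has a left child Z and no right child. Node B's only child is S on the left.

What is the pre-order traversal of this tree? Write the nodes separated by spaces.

Pre-order visits the node, then its left subtree, then its right subtree.
Visit D.
At D: go left to B.
  Visit B.
  At B: go left to S.
    Visit S.
    At S: go left to Z.
      Visit Z.
      At Z: go left to F.
        Visit F.
        At F: go left to R.
          Visit R.
          At R: go left to K.
            K is a leaf — visit K.
          At R: no right child.
        At F: no right child.
      At Z: no right child.
    At S: no right child.
  At B: no right child.
At D: no right child.

D B S Z F R K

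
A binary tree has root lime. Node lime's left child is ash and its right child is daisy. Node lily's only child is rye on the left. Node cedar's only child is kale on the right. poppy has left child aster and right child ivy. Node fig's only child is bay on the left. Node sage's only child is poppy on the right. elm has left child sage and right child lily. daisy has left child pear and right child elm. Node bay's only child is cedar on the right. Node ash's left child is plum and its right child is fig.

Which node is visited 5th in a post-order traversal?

fig

Post-order visits the left subtree, then the right subtree, then the node.
At lime: go left to ash.
  At ash: go left to plum.
    plum is a leaf — visit plum.
  At ash: go right to fig.
    At fig: go left to bay.
      At bay: no left child.
      At bay: go right to cedar.
        At cedar: no left child.
        At cedar: go right to kale.
          kale is a leaf — visit kale.
        Visit cedar.
      Visit bay.
    At fig: no right child.
    Visit fig.
  Visit ash.
At lime: go right to daisy.
  At daisy: go left to pear.
    pear is a leaf — visit pear.
  At daisy: go right to elm.
    At elm: go left to sage.
      At sage: no left child.
      At sage: go right to poppy.
        At poppy: go left to aster.
          aster is a leaf — visit aster.
        At poppy: go right to ivy.
          ivy is a leaf — visit ivy.
        Visit poppy.
      Visit sage.
    At elm: go right to lily.
      At lily: go left to rye.
        rye is a leaf — visit rye.
      At lily: no right child.
      Visit lily.
    Visit elm.
  Visit daisy.
Visit lime.
Full post-order sequence: plum, kale, cedar, bay, fig, ash, pear, aster, ivy, poppy, sage, rye, lily, elm, daisy, lime.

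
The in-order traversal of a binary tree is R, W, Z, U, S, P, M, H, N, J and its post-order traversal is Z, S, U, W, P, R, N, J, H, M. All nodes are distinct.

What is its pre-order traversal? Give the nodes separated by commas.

The last element of post-order is the root; it splits in-order into left and right subtrees.
Root M: left subtree has 6 nodes {R, W, Z, U, S, P}, right has 3 {H, N, J}.
  Root R: left subtree has 0 nodes { }, right has 5 {W, Z, U, S, P}.
    Root P: left subtree has 4 nodes {W, Z, U, S}, right has 0 { }.
      Root W: left subtree has 0 nodes { }, right has 3 {Z, U, S}.
        Root U: left subtree has 1 node {Z}, right has 1 {S}.
  Root H: left subtree has 0 nodes { }, right has 2 {N, J}.
    Root J: left subtree has 1 node {N}, right has 0 { }.

M, R, P, W, U, Z, S, H, J, N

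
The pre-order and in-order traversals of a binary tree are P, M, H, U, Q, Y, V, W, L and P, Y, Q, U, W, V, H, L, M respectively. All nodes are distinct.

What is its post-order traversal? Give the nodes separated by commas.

Y, Q, W, V, U, L, H, M, P

The first element of pre-order is the root; it splits in-order into left and right subtrees.
Root P: left subtree has 0 nodes { }, right has 8 {Y, Q, U, W, V, H, L, M}.
  Root M: left subtree has 7 nodes {Y, Q, U, W, V, H, L}, right has 0 { }.
    Root H: left subtree has 5 nodes {Y, Q, U, W, V}, right has 1 {L}.
      Root U: left subtree has 2 nodes {Y, Q}, right has 2 {W, V}.
        Root Q: left subtree has 1 node {Y}, right has 0 { }.
        Root V: left subtree has 1 node {W}, right has 0 { }.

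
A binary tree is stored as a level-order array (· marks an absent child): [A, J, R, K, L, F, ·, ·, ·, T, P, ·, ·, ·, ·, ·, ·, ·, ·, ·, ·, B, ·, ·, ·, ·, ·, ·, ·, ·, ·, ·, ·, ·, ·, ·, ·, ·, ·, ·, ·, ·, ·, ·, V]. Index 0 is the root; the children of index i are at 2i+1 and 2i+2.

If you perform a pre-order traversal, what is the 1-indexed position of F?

Pre-order visits the node, then its left subtree, then its right subtree.
Visit A.
At A: go left to J.
  Visit J.
  At J: go left to K.
    K is a leaf — visit K.
  At J: go right to L.
    Visit L.
    At L: go left to T.
      T is a leaf — visit T.
    At L: go right to P.
      Visit P.
      At P: go left to B.
        Visit B.
        At B: no left child.
        At B: go right to V.
          V is a leaf — visit V.
      At P: no right child.
At A: go right to R.
  Visit R.
  At R: go left to F.
    F is a leaf — visit F.
  At R: no right child.
Full pre-order sequence: A, J, K, L, T, P, B, V, R, F.

10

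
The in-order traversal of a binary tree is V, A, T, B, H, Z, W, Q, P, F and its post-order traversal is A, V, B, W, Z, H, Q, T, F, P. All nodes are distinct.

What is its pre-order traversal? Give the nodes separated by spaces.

P T V A Q H B Z W F

The last element of post-order is the root; it splits in-order into left and right subtrees.
Root P: left subtree has 8 nodes {V, A, T, B, H, Z, W, Q}, right has 1 {F}.
  Root T: left subtree has 2 nodes {V, A}, right has 5 {B, H, Z, W, Q}.
    Root V: left subtree has 0 nodes { }, right has 1 {A}.
    Root Q: left subtree has 4 nodes {B, H, Z, W}, right has 0 { }.
      Root H: left subtree has 1 node {B}, right has 2 {Z, W}.
        Root Z: left subtree has 0 nodes { }, right has 1 {W}.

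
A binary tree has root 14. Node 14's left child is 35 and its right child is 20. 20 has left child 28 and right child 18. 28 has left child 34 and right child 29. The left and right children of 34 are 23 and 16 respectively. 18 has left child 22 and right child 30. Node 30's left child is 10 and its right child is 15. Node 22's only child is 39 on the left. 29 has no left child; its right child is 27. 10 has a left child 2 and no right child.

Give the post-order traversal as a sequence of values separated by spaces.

35 23 16 34 27 29 28 39 22 2 10 15 30 18 20 14

Post-order visits the left subtree, then the right subtree, then the node.
At 14: go left to 35.
  35 is a leaf — visit 35.
At 14: go right to 20.
  At 20: go left to 28.
    At 28: go left to 34.
      At 34: go left to 23.
        23 is a leaf — visit 23.
      At 34: go right to 16.
        16 is a leaf — visit 16.
      Visit 34.
    At 28: go right to 29.
      At 29: no left child.
      At 29: go right to 27.
        27 is a leaf — visit 27.
      Visit 29.
    Visit 28.
  At 20: go right to 18.
    At 18: go left to 22.
      At 22: go left to 39.
        39 is a leaf — visit 39.
      At 22: no right child.
      Visit 22.
    At 18: go right to 30.
      At 30: go left to 10.
        At 10: go left to 2.
          2 is a leaf — visit 2.
        At 10: no right child.
        Visit 10.
      At 30: go right to 15.
        15 is a leaf — visit 15.
      Visit 30.
    Visit 18.
  Visit 20.
Visit 14.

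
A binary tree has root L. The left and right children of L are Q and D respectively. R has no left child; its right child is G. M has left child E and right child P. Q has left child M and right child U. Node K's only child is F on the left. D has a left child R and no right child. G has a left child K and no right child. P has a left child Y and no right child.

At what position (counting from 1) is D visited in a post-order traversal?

11

Post-order visits the left subtree, then the right subtree, then the node.
At L: go left to Q.
  At Q: go left to M.
    At M: go left to E.
      E is a leaf — visit E.
    At M: go right to P.
      At P: go left to Y.
        Y is a leaf — visit Y.
      At P: no right child.
      Visit P.
    Visit M.
  At Q: go right to U.
    U is a leaf — visit U.
  Visit Q.
At L: go right to D.
  At D: go left to R.
    At R: no left child.
    At R: go right to G.
      At G: go left to K.
        At K: go left to F.
          F is a leaf — visit F.
        At K: no right child.
        Visit K.
      At G: no right child.
      Visit G.
    Visit R.
  At D: no right child.
  Visit D.
Visit L.
Full post-order sequence: E, Y, P, M, U, Q, F, K, G, R, D, L.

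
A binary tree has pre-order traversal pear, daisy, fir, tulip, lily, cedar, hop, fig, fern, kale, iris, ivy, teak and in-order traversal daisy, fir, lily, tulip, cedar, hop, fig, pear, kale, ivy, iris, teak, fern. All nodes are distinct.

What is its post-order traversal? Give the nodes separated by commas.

The first element of pre-order is the root; it splits in-order into left and right subtrees.
Root pear: left subtree has 7 nodes {daisy, fir, lily, tulip, cedar, hop, fig}, right has 5 {kale, ivy, iris, teak, fern}.
  Root daisy: left subtree has 0 nodes { }, right has 6 {fir, lily, tulip, cedar, hop, fig}.
    Root fir: left subtree has 0 nodes { }, right has 5 {lily, tulip, cedar, hop, fig}.
      Root tulip: left subtree has 1 node {lily}, right has 3 {cedar, hop, fig}.
        Root cedar: left subtree has 0 nodes { }, right has 2 {hop, fig}.
          Root hop: left subtree has 0 nodes { }, right has 1 {fig}.
  Root fern: left subtree has 4 nodes {kale, ivy, iris, teak}, right has 0 { }.
    Root kale: left subtree has 0 nodes { }, right has 3 {ivy, iris, teak}.
      Root iris: left subtree has 1 node {ivy}, right has 1 {teak}.

lily, fig, hop, cedar, tulip, fir, daisy, ivy, teak, iris, kale, fern, pear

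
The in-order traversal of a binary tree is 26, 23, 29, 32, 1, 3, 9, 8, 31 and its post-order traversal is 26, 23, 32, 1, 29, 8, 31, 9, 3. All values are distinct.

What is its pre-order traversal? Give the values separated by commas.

The last element of post-order is the root; it splits in-order into left and right subtrees.
Root 3: left subtree has 5 nodes {26, 23, 29, 32, 1}, right has 3 {9, 8, 31}.
  Root 29: left subtree has 2 nodes {26, 23}, right has 2 {32, 1}.
    Root 23: left subtree has 1 node {26}, right has 0 { }.
    Root 1: left subtree has 1 node {32}, right has 0 { }.
  Root 9: left subtree has 0 nodes { }, right has 2 {8, 31}.
    Root 31: left subtree has 1 node {8}, right has 0 { }.

3, 29, 23, 26, 1, 32, 9, 31, 8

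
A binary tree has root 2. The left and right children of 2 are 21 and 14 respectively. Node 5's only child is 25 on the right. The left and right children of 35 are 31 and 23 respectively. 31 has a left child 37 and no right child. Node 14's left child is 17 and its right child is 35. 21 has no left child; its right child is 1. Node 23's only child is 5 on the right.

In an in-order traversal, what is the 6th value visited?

37

In-order visits the left subtree, then the node, then the right subtree.
At 2: go left to 21.
  At 21: no left child.
  Visit 21.
  At 21: go right to 1.
    1 is a leaf — visit 1.
Visit 2.
At 2: go right to 14.
  At 14: go left to 17.
    17 is a leaf — visit 17.
  Visit 14.
  At 14: go right to 35.
    At 35: go left to 31.
      At 31: go left to 37.
        37 is a leaf — visit 37.
      Visit 31.
      At 31: no right child.
    Visit 35.
    At 35: go right to 23.
      At 23: no left child.
      Visit 23.
      At 23: go right to 5.
        At 5: no left child.
        Visit 5.
        At 5: go right to 25.
          25 is a leaf — visit 25.
Full in-order sequence: 21, 1, 2, 17, 14, 37, 31, 35, 23, 5, 25.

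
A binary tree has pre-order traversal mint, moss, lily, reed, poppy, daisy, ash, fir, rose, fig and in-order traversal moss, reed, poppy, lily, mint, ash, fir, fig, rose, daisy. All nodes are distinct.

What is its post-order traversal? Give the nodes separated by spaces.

The first element of pre-order is the root; it splits in-order into left and right subtrees.
Root mint: left subtree has 4 nodes {moss, reed, poppy, lily}, right has 5 {ash, fir, fig, rose, daisy}.
  Root moss: left subtree has 0 nodes { }, right has 3 {reed, poppy, lily}.
    Root lily: left subtree has 2 nodes {reed, poppy}, right has 0 { }.
      Root reed: left subtree has 0 nodes { }, right has 1 {poppy}.
  Root daisy: left subtree has 4 nodes {ash, fir, fig, rose}, right has 0 { }.
    Root ash: left subtree has 0 nodes { }, right has 3 {fir, fig, rose}.
      Root fir: left subtree has 0 nodes { }, right has 2 {fig, rose}.
        Root rose: left subtree has 1 node {fig}, right has 0 { }.

poppy reed lily moss fig rose fir ash daisy mint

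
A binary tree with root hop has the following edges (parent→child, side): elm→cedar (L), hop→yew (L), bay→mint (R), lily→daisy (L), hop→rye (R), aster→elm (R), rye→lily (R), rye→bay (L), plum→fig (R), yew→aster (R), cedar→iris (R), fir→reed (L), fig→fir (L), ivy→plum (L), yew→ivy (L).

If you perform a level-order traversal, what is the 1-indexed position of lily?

7

Level-order visits nodes level by level from the root, left to right within each level.
Level 0: hop
Level 1: yew, rye
Level 2: ivy, aster, bay, lily
Level 3: plum, elm, mint, daisy
Level 4: fig, cedar
Level 5: fir, iris
Level 6: reed
Full level-order sequence: hop, yew, rye, ivy, aster, bay, lily, plum, elm, mint, daisy, fig, cedar, fir, iris, reed.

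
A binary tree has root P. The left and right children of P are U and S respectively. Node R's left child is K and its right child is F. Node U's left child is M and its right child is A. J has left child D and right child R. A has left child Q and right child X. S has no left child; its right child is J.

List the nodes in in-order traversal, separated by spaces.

M U Q A X P S D J K R F

In-order visits the left subtree, then the node, then the right subtree.
At P: go left to U.
  At U: go left to M.
    M is a leaf — visit M.
  Visit U.
  At U: go right to A.
    At A: go left to Q.
      Q is a leaf — visit Q.
    Visit A.
    At A: go right to X.
      X is a leaf — visit X.
Visit P.
At P: go right to S.
  At S: no left child.
  Visit S.
  At S: go right to J.
    At J: go left to D.
      D is a leaf — visit D.
    Visit J.
    At J: go right to R.
      At R: go left to K.
        K is a leaf — visit K.
      Visit R.
      At R: go right to F.
        F is a leaf — visit F.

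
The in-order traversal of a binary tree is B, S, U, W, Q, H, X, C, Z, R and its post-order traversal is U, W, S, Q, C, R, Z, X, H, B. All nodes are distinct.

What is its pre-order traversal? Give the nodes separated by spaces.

The last element of post-order is the root; it splits in-order into left and right subtrees.
Root B: left subtree has 0 nodes { }, right has 9 {S, U, W, Q, H, X, C, Z, R}.
  Root H: left subtree has 4 nodes {S, U, W, Q}, right has 4 {X, C, Z, R}.
    Root Q: left subtree has 3 nodes {S, U, W}, right has 0 { }.
      Root S: left subtree has 0 nodes { }, right has 2 {U, W}.
        Root W: left subtree has 1 node {U}, right has 0 { }.
    Root X: left subtree has 0 nodes { }, right has 3 {C, Z, R}.
      Root Z: left subtree has 1 node {C}, right has 1 {R}.

B H Q S W U X Z C R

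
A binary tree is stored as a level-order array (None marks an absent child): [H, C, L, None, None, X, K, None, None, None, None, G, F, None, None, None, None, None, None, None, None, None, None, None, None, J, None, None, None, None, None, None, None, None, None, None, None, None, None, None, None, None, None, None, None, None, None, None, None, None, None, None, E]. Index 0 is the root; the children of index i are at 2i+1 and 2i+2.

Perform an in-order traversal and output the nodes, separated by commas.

In-order visits the left subtree, then the node, then the right subtree.
At H: go left to C.
  C is a leaf — visit C.
Visit H.
At H: go right to L.
  At L: go left to X.
    At X: go left to G.
      G is a leaf — visit G.
    Visit X.
    At X: go right to F.
      At F: go left to J.
        At J: no left child.
        Visit J.
        At J: go right to E.
          E is a leaf — visit E.
      Visit F.
      At F: no right child.
  Visit L.
  At L: go right to K.
    K is a leaf — visit K.

C, H, G, X, J, E, F, L, K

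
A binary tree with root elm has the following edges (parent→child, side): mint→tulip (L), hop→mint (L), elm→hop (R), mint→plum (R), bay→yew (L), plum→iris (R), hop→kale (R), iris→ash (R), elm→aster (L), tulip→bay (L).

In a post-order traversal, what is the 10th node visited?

hop

Post-order visits the left subtree, then the right subtree, then the node.
At elm: go left to aster.
  aster is a leaf — visit aster.
At elm: go right to hop.
  At hop: go left to mint.
    At mint: go left to tulip.
      At tulip: go left to bay.
        At bay: go left to yew.
          yew is a leaf — visit yew.
        At bay: no right child.
        Visit bay.
      At tulip: no right child.
      Visit tulip.
    At mint: go right to plum.
      At plum: no left child.
      At plum: go right to iris.
        At iris: no left child.
        At iris: go right to ash.
          ash is a leaf — visit ash.
        Visit iris.
      Visit plum.
    Visit mint.
  At hop: go right to kale.
    kale is a leaf — visit kale.
  Visit hop.
Visit elm.
Full post-order sequence: aster, yew, bay, tulip, ash, iris, plum, mint, kale, hop, elm.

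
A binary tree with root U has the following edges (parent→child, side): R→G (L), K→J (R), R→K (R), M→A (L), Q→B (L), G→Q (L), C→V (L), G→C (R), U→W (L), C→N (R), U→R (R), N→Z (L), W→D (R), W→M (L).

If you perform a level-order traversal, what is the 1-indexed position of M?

4

Level-order visits nodes level by level from the root, left to right within each level.
Level 0: U
Level 1: W, R
Level 2: M, D, G, K
Level 3: A, Q, C, J
Level 4: B, V, N
Level 5: Z
Full level-order sequence: U, W, R, M, D, G, K, A, Q, C, J, B, V, N, Z.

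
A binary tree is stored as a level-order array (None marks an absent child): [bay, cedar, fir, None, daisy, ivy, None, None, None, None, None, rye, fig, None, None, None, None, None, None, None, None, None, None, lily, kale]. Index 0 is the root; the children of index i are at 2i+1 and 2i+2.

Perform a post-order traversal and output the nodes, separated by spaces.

daisy cedar lily kale rye fig ivy fir bay

Post-order visits the left subtree, then the right subtree, then the node.
At bay: go left to cedar.
  At cedar: no left child.
  At cedar: go right to daisy.
    daisy is a leaf — visit daisy.
  Visit cedar.
At bay: go right to fir.
  At fir: go left to ivy.
    At ivy: go left to rye.
      At rye: go left to lily.
        lily is a leaf — visit lily.
      At rye: go right to kale.
        kale is a leaf — visit kale.
      Visit rye.
    At ivy: go right to fig.
      fig is a leaf — visit fig.
    Visit ivy.
  At fir: no right child.
  Visit fir.
Visit bay.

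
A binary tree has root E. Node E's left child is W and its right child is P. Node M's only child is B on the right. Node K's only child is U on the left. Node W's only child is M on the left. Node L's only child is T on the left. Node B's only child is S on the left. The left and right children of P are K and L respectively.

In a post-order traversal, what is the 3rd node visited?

Post-order visits the left subtree, then the right subtree, then the node.
At E: go left to W.
  At W: go left to M.
    At M: no left child.
    At M: go right to B.
      At B: go left to S.
        S is a leaf — visit S.
      At B: no right child.
      Visit B.
    Visit M.
  At W: no right child.
  Visit W.
At E: go right to P.
  At P: go left to K.
    At K: go left to U.
      U is a leaf — visit U.
    At K: no right child.
    Visit K.
  At P: go right to L.
    At L: go left to T.
      T is a leaf — visit T.
    At L: no right child.
    Visit L.
  Visit P.
Visit E.
Full post-order sequence: S, B, M, W, U, K, T, L, P, E.

M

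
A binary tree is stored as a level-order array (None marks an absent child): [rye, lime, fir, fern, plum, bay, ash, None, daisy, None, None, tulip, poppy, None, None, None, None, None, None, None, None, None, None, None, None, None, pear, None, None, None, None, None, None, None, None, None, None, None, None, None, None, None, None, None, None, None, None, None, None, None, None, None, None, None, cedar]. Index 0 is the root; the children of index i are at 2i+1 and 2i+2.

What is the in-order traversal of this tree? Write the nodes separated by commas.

fern, daisy, lime, plum, rye, tulip, bay, poppy, pear, cedar, fir, ash

In-order visits the left subtree, then the node, then the right subtree.
At rye: go left to lime.
  At lime: go left to fern.
    At fern: no left child.
    Visit fern.
    At fern: go right to daisy.
      daisy is a leaf — visit daisy.
  Visit lime.
  At lime: go right to plum.
    plum is a leaf — visit plum.
Visit rye.
At rye: go right to fir.
  At fir: go left to bay.
    At bay: go left to tulip.
      tulip is a leaf — visit tulip.
    Visit bay.
    At bay: go right to poppy.
      At poppy: no left child.
      Visit poppy.
      At poppy: go right to pear.
        At pear: no left child.
        Visit pear.
        At pear: go right to cedar.
          cedar is a leaf — visit cedar.
  Visit fir.
  At fir: go right to ash.
    ash is a leaf — visit ash.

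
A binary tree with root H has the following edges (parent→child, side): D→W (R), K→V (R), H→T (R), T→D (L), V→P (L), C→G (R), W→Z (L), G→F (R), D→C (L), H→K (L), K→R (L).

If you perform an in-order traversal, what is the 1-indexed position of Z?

10

In-order visits the left subtree, then the node, then the right subtree.
At H: go left to K.
  At K: go left to R.
    R is a leaf — visit R.
  Visit K.
  At K: go right to V.
    At V: go left to P.
      P is a leaf — visit P.
    Visit V.
    At V: no right child.
Visit H.
At H: go right to T.
  At T: go left to D.
    At D: go left to C.
      At C: no left child.
      Visit C.
      At C: go right to G.
        At G: no left child.
        Visit G.
        At G: go right to F.
          F is a leaf — visit F.
    Visit D.
    At D: go right to W.
      At W: go left to Z.
        Z is a leaf — visit Z.
      Visit W.
      At W: no right child.
  Visit T.
  At T: no right child.
Full in-order sequence: R, K, P, V, H, C, G, F, D, Z, W, T.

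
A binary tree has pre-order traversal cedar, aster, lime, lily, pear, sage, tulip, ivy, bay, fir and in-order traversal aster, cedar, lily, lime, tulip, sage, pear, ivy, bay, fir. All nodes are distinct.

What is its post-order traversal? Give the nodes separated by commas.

The first element of pre-order is the root; it splits in-order into left and right subtrees.
Root cedar: left subtree has 1 node {aster}, right has 8 {lily, lime, tulip, sage, pear, ivy, bay, fir}.
  Root lime: left subtree has 1 node {lily}, right has 6 {tulip, sage, pear, ivy, bay, fir}.
    Root pear: left subtree has 2 nodes {tulip, sage}, right has 3 {ivy, bay, fir}.
      Root sage: left subtree has 1 node {tulip}, right has 0 { }.
      Root ivy: left subtree has 0 nodes { }, right has 2 {bay, fir}.
        Root bay: left subtree has 0 nodes { }, right has 1 {fir}.

aster, lily, tulip, sage, fir, bay, ivy, pear, lime, cedar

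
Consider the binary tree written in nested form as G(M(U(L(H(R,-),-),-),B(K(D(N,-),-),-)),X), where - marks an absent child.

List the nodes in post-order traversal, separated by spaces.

R H L U N D K B M X G

Post-order visits the left subtree, then the right subtree, then the node.
At G: go left to M.
  At M: go left to U.
    At U: go left to L.
      At L: go left to H.
        At H: go left to R.
          R is a leaf — visit R.
        At H: no right child.
        Visit H.
      At L: no right child.
      Visit L.
    At U: no right child.
    Visit U.
  At M: go right to B.
    At B: go left to K.
      At K: go left to D.
        At D: go left to N.
          N is a leaf — visit N.
        At D: no right child.
        Visit D.
      At K: no right child.
      Visit K.
    At B: no right child.
    Visit B.
  Visit M.
At G: go right to X.
  X is a leaf — visit X.
Visit G.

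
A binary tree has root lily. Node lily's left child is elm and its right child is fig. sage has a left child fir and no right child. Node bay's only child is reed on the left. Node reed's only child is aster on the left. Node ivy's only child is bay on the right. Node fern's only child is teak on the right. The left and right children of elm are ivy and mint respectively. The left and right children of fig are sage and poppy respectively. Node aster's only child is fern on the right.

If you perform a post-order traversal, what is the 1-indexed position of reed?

4

Post-order visits the left subtree, then the right subtree, then the node.
At lily: go left to elm.
  At elm: go left to ivy.
    At ivy: no left child.
    At ivy: go right to bay.
      At bay: go left to reed.
        At reed: go left to aster.
          At aster: no left child.
          At aster: go right to fern.
            At fern: no left child.
            At fern: go right to teak.
              teak is a leaf — visit teak.
            Visit fern.
          Visit aster.
        At reed: no right child.
        Visit reed.
      At bay: no right child.
      Visit bay.
    Visit ivy.
  At elm: go right to mint.
    mint is a leaf — visit mint.
  Visit elm.
At lily: go right to fig.
  At fig: go left to sage.
    At sage: go left to fir.
      fir is a leaf — visit fir.
    At sage: no right child.
    Visit sage.
  At fig: go right to poppy.
    poppy is a leaf — visit poppy.
  Visit fig.
Visit lily.
Full post-order sequence: teak, fern, aster, reed, bay, ivy, mint, elm, fir, sage, poppy, fig, lily.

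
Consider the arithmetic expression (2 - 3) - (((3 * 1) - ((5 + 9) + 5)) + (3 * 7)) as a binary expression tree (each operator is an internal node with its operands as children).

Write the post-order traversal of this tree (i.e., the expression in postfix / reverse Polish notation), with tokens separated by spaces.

Post-order on an expression tree gives postfix notation: for each operator, emit left operand, right operand, then the operator.

2 3 - 3 1 * 5 9 + 5 + - 3 7 * + -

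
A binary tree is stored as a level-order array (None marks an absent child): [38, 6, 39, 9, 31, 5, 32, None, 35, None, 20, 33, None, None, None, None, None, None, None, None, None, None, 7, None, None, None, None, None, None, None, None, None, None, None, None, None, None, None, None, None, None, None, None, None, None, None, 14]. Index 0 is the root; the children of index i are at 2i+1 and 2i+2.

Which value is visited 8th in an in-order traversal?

38

In-order visits the left subtree, then the node, then the right subtree.
At 38: go left to 6.
  At 6: go left to 9.
    At 9: no left child.
    Visit 9.
    At 9: go right to 35.
      35 is a leaf — visit 35.
  Visit 6.
  At 6: go right to 31.
    At 31: no left child.
    Visit 31.
    At 31: go right to 20.
      At 20: no left child.
      Visit 20.
      At 20: go right to 7.
        At 7: no left child.
        Visit 7.
        At 7: go right to 14.
          14 is a leaf — visit 14.
Visit 38.
At 38: go right to 39.
  At 39: go left to 5.
    At 5: go left to 33.
      33 is a leaf — visit 33.
    Visit 5.
    At 5: no right child.
  Visit 39.
  At 39: go right to 32.
    32 is a leaf — visit 32.
Full in-order sequence: 9, 35, 6, 31, 20, 7, 14, 38, 33, 5, 39, 32.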